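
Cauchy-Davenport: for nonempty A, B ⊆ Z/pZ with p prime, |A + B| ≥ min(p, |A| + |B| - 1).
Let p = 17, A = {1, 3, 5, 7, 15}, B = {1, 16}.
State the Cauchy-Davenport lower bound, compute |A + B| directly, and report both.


Cauchy-Davenport: |A + B| ≥ min(p, |A| + |B| - 1) for A, B nonempty in Z/pZ.
|A| = 5, |B| = 2, p = 17.
CD lower bound = min(17, 5 + 2 - 1) = min(17, 6) = 6.
Compute A + B mod 17 directly:
a = 1: 1+1=2, 1+16=0
a = 3: 3+1=4, 3+16=2
a = 5: 5+1=6, 5+16=4
a = 7: 7+1=8, 7+16=6
a = 15: 15+1=16, 15+16=14
A + B = {0, 2, 4, 6, 8, 14, 16}, so |A + B| = 7.
Verify: 7 ≥ 6? Yes ✓.

CD lower bound = 6, actual |A + B| = 7.


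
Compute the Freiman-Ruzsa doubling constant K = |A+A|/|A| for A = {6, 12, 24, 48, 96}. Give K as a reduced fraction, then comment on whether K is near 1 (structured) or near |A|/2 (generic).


|A| = 5.
Compute A + A by enumerating all 25 pairs.
A + A = {12, 18, 24, 30, 36, 48, 54, 60, 72, 96, 102, 108, 120, 144, 192}, so |A + A| = 15.
K = |A + A| / |A| = 15/5 = 3/1 ≈ 3.0000.
Reference: AP of size 5 gives K = 9/5 ≈ 1.8000; a fully generic set of size 5 gives K ≈ 3.0000.

|A| = 5, |A + A| = 15, K = 15/5 = 3/1.


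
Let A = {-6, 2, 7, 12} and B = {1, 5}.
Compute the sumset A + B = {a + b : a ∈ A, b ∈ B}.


A + B = {a + b : a ∈ A, b ∈ B}.
Enumerate all |A|·|B| = 4·2 = 8 pairs (a, b) and collect distinct sums.
a = -6: -6+1=-5, -6+5=-1
a = 2: 2+1=3, 2+5=7
a = 7: 7+1=8, 7+5=12
a = 12: 12+1=13, 12+5=17
Collecting distinct sums: A + B = {-5, -1, 3, 7, 8, 12, 13, 17}
|A + B| = 8

A + B = {-5, -1, 3, 7, 8, 12, 13, 17}


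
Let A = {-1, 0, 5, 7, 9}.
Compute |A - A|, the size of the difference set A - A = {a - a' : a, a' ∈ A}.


A - A = {a - a' : a, a' ∈ A}; |A| = 5.
Bounds: 2|A|-1 ≤ |A - A| ≤ |A|² - |A| + 1, i.e. 9 ≤ |A - A| ≤ 21.
Note: 0 ∈ A - A always (from a - a). The set is symmetric: if d ∈ A - A then -d ∈ A - A.
Enumerate nonzero differences d = a - a' with a > a' (then include -d):
Positive differences: {1, 2, 4, 5, 6, 7, 8, 9, 10}
Full difference set: {0} ∪ (positive diffs) ∪ (negative diffs).
|A - A| = 1 + 2·9 = 19 (matches direct enumeration: 19).

|A - A| = 19


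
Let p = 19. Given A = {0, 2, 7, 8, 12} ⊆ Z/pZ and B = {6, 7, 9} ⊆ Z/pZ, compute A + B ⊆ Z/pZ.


Work in Z/19Z: reduce every sum a + b modulo 19.
Enumerate all 15 pairs:
a = 0: 0+6=6, 0+7=7, 0+9=9
a = 2: 2+6=8, 2+7=9, 2+9=11
a = 7: 7+6=13, 7+7=14, 7+9=16
a = 8: 8+6=14, 8+7=15, 8+9=17
a = 12: 12+6=18, 12+7=0, 12+9=2
Distinct residues collected: {0, 2, 6, 7, 8, 9, 11, 13, 14, 15, 16, 17, 18}
|A + B| = 13 (out of 19 total residues).

A + B = {0, 2, 6, 7, 8, 9, 11, 13, 14, 15, 16, 17, 18}


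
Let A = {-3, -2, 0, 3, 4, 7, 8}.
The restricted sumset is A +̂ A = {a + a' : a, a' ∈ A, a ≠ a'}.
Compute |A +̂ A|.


Restricted sumset: A +̂ A = {a + a' : a ∈ A, a' ∈ A, a ≠ a'}.
Equivalently, take A + A and drop any sum 2a that is achievable ONLY as a + a for a ∈ A (i.e. sums representable only with equal summands).
Enumerate pairs (a, a') with a < a' (symmetric, so each unordered pair gives one sum; this covers all a ≠ a'):
  -3 + -2 = -5
  -3 + 0 = -3
  -3 + 3 = 0
  -3 + 4 = 1
  -3 + 7 = 4
  -3 + 8 = 5
  -2 + 0 = -2
  -2 + 3 = 1
  -2 + 4 = 2
  -2 + 7 = 5
  -2 + 8 = 6
  0 + 3 = 3
  0 + 4 = 4
  0 + 7 = 7
  0 + 8 = 8
  3 + 4 = 7
  3 + 7 = 10
  3 + 8 = 11
  4 + 7 = 11
  4 + 8 = 12
  7 + 8 = 15
Collected distinct sums: {-5, -3, -2, 0, 1, 2, 3, 4, 5, 6, 7, 8, 10, 11, 12, 15}
|A +̂ A| = 16
(Reference bound: |A +̂ A| ≥ 2|A| - 3 for |A| ≥ 2, with |A| = 7 giving ≥ 11.)

|A +̂ A| = 16


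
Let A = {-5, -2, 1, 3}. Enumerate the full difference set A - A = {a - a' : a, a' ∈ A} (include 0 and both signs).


A - A = {a - a' : a, a' ∈ A}.
Compute a - a' for each ordered pair (a, a'):
a = -5: -5--5=0, -5--2=-3, -5-1=-6, -5-3=-8
a = -2: -2--5=3, -2--2=0, -2-1=-3, -2-3=-5
a = 1: 1--5=6, 1--2=3, 1-1=0, 1-3=-2
a = 3: 3--5=8, 3--2=5, 3-1=2, 3-3=0
Collecting distinct values (and noting 0 appears from a-a):
A - A = {-8, -6, -5, -3, -2, 0, 2, 3, 5, 6, 8}
|A - A| = 11

A - A = {-8, -6, -5, -3, -2, 0, 2, 3, 5, 6, 8}


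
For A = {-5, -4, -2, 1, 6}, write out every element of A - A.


A - A = {a - a' : a, a' ∈ A}.
Compute a - a' for each ordered pair (a, a'):
a = -5: -5--5=0, -5--4=-1, -5--2=-3, -5-1=-6, -5-6=-11
a = -4: -4--5=1, -4--4=0, -4--2=-2, -4-1=-5, -4-6=-10
a = -2: -2--5=3, -2--4=2, -2--2=0, -2-1=-3, -2-6=-8
a = 1: 1--5=6, 1--4=5, 1--2=3, 1-1=0, 1-6=-5
a = 6: 6--5=11, 6--4=10, 6--2=8, 6-1=5, 6-6=0
Collecting distinct values (and noting 0 appears from a-a):
A - A = {-11, -10, -8, -6, -5, -3, -2, -1, 0, 1, 2, 3, 5, 6, 8, 10, 11}
|A - A| = 17

A - A = {-11, -10, -8, -6, -5, -3, -2, -1, 0, 1, 2, 3, 5, 6, 8, 10, 11}


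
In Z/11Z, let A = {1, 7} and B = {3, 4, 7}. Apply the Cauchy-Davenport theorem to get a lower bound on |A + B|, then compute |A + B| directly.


Cauchy-Davenport: |A + B| ≥ min(p, |A| + |B| - 1) for A, B nonempty in Z/pZ.
|A| = 2, |B| = 3, p = 11.
CD lower bound = min(11, 2 + 3 - 1) = min(11, 4) = 4.
Compute A + B mod 11 directly:
a = 1: 1+3=4, 1+4=5, 1+7=8
a = 7: 7+3=10, 7+4=0, 7+7=3
A + B = {0, 3, 4, 5, 8, 10}, so |A + B| = 6.
Verify: 6 ≥ 4? Yes ✓.

CD lower bound = 4, actual |A + B| = 6.


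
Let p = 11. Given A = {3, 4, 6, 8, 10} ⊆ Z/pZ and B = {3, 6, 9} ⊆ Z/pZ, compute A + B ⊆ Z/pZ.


Work in Z/11Z: reduce every sum a + b modulo 11.
Enumerate all 15 pairs:
a = 3: 3+3=6, 3+6=9, 3+9=1
a = 4: 4+3=7, 4+6=10, 4+9=2
a = 6: 6+3=9, 6+6=1, 6+9=4
a = 8: 8+3=0, 8+6=3, 8+9=6
a = 10: 10+3=2, 10+6=5, 10+9=8
Distinct residues collected: {0, 1, 2, 3, 4, 5, 6, 7, 8, 9, 10}
|A + B| = 11 (out of 11 total residues).

A + B = {0, 1, 2, 3, 4, 5, 6, 7, 8, 9, 10}


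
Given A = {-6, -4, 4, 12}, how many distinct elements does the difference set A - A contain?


A - A = {a - a' : a, a' ∈ A}; |A| = 4.
Bounds: 2|A|-1 ≤ |A - A| ≤ |A|² - |A| + 1, i.e. 7 ≤ |A - A| ≤ 13.
Note: 0 ∈ A - A always (from a - a). The set is symmetric: if d ∈ A - A then -d ∈ A - A.
Enumerate nonzero differences d = a - a' with a > a' (then include -d):
Positive differences: {2, 8, 10, 16, 18}
Full difference set: {0} ∪ (positive diffs) ∪ (negative diffs).
|A - A| = 1 + 2·5 = 11 (matches direct enumeration: 11).

|A - A| = 11


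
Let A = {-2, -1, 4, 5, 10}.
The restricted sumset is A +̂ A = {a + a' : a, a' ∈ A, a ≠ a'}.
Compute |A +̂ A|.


Restricted sumset: A +̂ A = {a + a' : a ∈ A, a' ∈ A, a ≠ a'}.
Equivalently, take A + A and drop any sum 2a that is achievable ONLY as a + a for a ∈ A (i.e. sums representable only with equal summands).
Enumerate pairs (a, a') with a < a' (symmetric, so each unordered pair gives one sum; this covers all a ≠ a'):
  -2 + -1 = -3
  -2 + 4 = 2
  -2 + 5 = 3
  -2 + 10 = 8
  -1 + 4 = 3
  -1 + 5 = 4
  -1 + 10 = 9
  4 + 5 = 9
  4 + 10 = 14
  5 + 10 = 15
Collected distinct sums: {-3, 2, 3, 4, 8, 9, 14, 15}
|A +̂ A| = 8
(Reference bound: |A +̂ A| ≥ 2|A| - 3 for |A| ≥ 2, with |A| = 5 giving ≥ 7.)

|A +̂ A| = 8


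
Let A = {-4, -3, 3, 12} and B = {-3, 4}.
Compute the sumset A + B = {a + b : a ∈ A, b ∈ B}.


A + B = {a + b : a ∈ A, b ∈ B}.
Enumerate all |A|·|B| = 4·2 = 8 pairs (a, b) and collect distinct sums.
a = -4: -4+-3=-7, -4+4=0
a = -3: -3+-3=-6, -3+4=1
a = 3: 3+-3=0, 3+4=7
a = 12: 12+-3=9, 12+4=16
Collecting distinct sums: A + B = {-7, -6, 0, 1, 7, 9, 16}
|A + B| = 7

A + B = {-7, -6, 0, 1, 7, 9, 16}


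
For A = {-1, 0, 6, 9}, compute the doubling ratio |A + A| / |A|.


|A| = 4.
Compute A + A by enumerating all 16 pairs.
A + A = {-2, -1, 0, 5, 6, 8, 9, 12, 15, 18}, so |A + A| = 10.
K = |A + A| / |A| = 10/4 = 5/2 ≈ 2.5000.
Reference: AP of size 4 gives K = 7/4 ≈ 1.7500; a fully generic set of size 4 gives K ≈ 2.5000.

|A| = 4, |A + A| = 10, K = 10/4 = 5/2.


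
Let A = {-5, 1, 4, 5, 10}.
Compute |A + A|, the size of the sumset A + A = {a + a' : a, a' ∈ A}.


A + A = {a + a' : a, a' ∈ A}; |A| = 5.
General bounds: 2|A| - 1 ≤ |A + A| ≤ |A|(|A|+1)/2, i.e. 9 ≤ |A + A| ≤ 15.
Lower bound 2|A|-1 is attained iff A is an arithmetic progression.
Enumerate sums a + a' for a ≤ a' (symmetric, so this suffices):
a = -5: -5+-5=-10, -5+1=-4, -5+4=-1, -5+5=0, -5+10=5
a = 1: 1+1=2, 1+4=5, 1+5=6, 1+10=11
a = 4: 4+4=8, 4+5=9, 4+10=14
a = 5: 5+5=10, 5+10=15
a = 10: 10+10=20
Distinct sums: {-10, -4, -1, 0, 2, 5, 6, 8, 9, 10, 11, 14, 15, 20}
|A + A| = 14

|A + A| = 14


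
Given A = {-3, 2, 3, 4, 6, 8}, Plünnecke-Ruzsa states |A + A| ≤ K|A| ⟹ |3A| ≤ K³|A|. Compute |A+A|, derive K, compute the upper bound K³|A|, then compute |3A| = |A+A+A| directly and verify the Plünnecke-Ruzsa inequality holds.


|A| = 6.
Step 1: Compute A + A by enumerating all 36 pairs.
A + A = {-6, -1, 0, 1, 3, 4, 5, 6, 7, 8, 9, 10, 11, 12, 14, 16}, so |A + A| = 16.
Step 2: Doubling constant K = |A + A|/|A| = 16/6 = 16/6 ≈ 2.6667.
Step 3: Plünnecke-Ruzsa gives |3A| ≤ K³·|A| = (2.6667)³ · 6 ≈ 113.7778.
Step 4: Compute 3A = A + A + A directly by enumerating all triples (a,b,c) ∈ A³; |3A| = 27.
Step 5: Check 27 ≤ 113.7778? Yes ✓.

K = 16/6, Plünnecke-Ruzsa bound K³|A| ≈ 113.7778, |3A| = 27, inequality holds.


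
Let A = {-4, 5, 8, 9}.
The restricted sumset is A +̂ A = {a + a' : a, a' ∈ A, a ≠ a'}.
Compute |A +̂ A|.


Restricted sumset: A +̂ A = {a + a' : a ∈ A, a' ∈ A, a ≠ a'}.
Equivalently, take A + A and drop any sum 2a that is achievable ONLY as a + a for a ∈ A (i.e. sums representable only with equal summands).
Enumerate pairs (a, a') with a < a' (symmetric, so each unordered pair gives one sum; this covers all a ≠ a'):
  -4 + 5 = 1
  -4 + 8 = 4
  -4 + 9 = 5
  5 + 8 = 13
  5 + 9 = 14
  8 + 9 = 17
Collected distinct sums: {1, 4, 5, 13, 14, 17}
|A +̂ A| = 6
(Reference bound: |A +̂ A| ≥ 2|A| - 3 for |A| ≥ 2, with |A| = 4 giving ≥ 5.)

|A +̂ A| = 6


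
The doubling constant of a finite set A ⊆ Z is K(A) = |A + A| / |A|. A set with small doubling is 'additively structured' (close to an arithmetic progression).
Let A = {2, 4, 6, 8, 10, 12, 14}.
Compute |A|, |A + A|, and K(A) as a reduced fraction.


|A| = 7.
Compute A + A by enumerating all 49 pairs.
A + A = {4, 6, 8, 10, 12, 14, 16, 18, 20, 22, 24, 26, 28}, so |A + A| = 13.
K = |A + A| / |A| = 13/7 (already in lowest terms) ≈ 1.8571.
Reference: AP of size 7 gives K = 13/7 ≈ 1.8571; a fully generic set of size 7 gives K ≈ 4.0000.

|A| = 7, |A + A| = 13, K = 13/7.


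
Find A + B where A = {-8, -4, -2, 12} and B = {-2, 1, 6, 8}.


A + B = {a + b : a ∈ A, b ∈ B}.
Enumerate all |A|·|B| = 4·4 = 16 pairs (a, b) and collect distinct sums.
a = -8: -8+-2=-10, -8+1=-7, -8+6=-2, -8+8=0
a = -4: -4+-2=-6, -4+1=-3, -4+6=2, -4+8=4
a = -2: -2+-2=-4, -2+1=-1, -2+6=4, -2+8=6
a = 12: 12+-2=10, 12+1=13, 12+6=18, 12+8=20
Collecting distinct sums: A + B = {-10, -7, -6, -4, -3, -2, -1, 0, 2, 4, 6, 10, 13, 18, 20}
|A + B| = 15

A + B = {-10, -7, -6, -4, -3, -2, -1, 0, 2, 4, 6, 10, 13, 18, 20}


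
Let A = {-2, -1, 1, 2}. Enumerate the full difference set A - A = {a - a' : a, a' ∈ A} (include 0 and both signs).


A - A = {a - a' : a, a' ∈ A}.
Compute a - a' for each ordered pair (a, a'):
a = -2: -2--2=0, -2--1=-1, -2-1=-3, -2-2=-4
a = -1: -1--2=1, -1--1=0, -1-1=-2, -1-2=-3
a = 1: 1--2=3, 1--1=2, 1-1=0, 1-2=-1
a = 2: 2--2=4, 2--1=3, 2-1=1, 2-2=0
Collecting distinct values (and noting 0 appears from a-a):
A - A = {-4, -3, -2, -1, 0, 1, 2, 3, 4}
|A - A| = 9

A - A = {-4, -3, -2, -1, 0, 1, 2, 3, 4}


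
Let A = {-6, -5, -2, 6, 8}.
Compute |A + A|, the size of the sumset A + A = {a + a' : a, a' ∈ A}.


A + A = {a + a' : a, a' ∈ A}; |A| = 5.
General bounds: 2|A| - 1 ≤ |A + A| ≤ |A|(|A|+1)/2, i.e. 9 ≤ |A + A| ≤ 15.
Lower bound 2|A|-1 is attained iff A is an arithmetic progression.
Enumerate sums a + a' for a ≤ a' (symmetric, so this suffices):
a = -6: -6+-6=-12, -6+-5=-11, -6+-2=-8, -6+6=0, -6+8=2
a = -5: -5+-5=-10, -5+-2=-7, -5+6=1, -5+8=3
a = -2: -2+-2=-4, -2+6=4, -2+8=6
a = 6: 6+6=12, 6+8=14
a = 8: 8+8=16
Distinct sums: {-12, -11, -10, -8, -7, -4, 0, 1, 2, 3, 4, 6, 12, 14, 16}
|A + A| = 15

|A + A| = 15


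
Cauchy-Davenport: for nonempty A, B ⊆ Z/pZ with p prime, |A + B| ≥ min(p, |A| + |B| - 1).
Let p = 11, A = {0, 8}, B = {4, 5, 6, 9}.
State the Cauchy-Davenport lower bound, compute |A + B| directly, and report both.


Cauchy-Davenport: |A + B| ≥ min(p, |A| + |B| - 1) for A, B nonempty in Z/pZ.
|A| = 2, |B| = 4, p = 11.
CD lower bound = min(11, 2 + 4 - 1) = min(11, 5) = 5.
Compute A + B mod 11 directly:
a = 0: 0+4=4, 0+5=5, 0+6=6, 0+9=9
a = 8: 8+4=1, 8+5=2, 8+6=3, 8+9=6
A + B = {1, 2, 3, 4, 5, 6, 9}, so |A + B| = 7.
Verify: 7 ≥ 5? Yes ✓.

CD lower bound = 5, actual |A + B| = 7.


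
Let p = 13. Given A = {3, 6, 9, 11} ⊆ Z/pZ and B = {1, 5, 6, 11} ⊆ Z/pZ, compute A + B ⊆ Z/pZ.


Work in Z/13Z: reduce every sum a + b modulo 13.
Enumerate all 16 pairs:
a = 3: 3+1=4, 3+5=8, 3+6=9, 3+11=1
a = 6: 6+1=7, 6+5=11, 6+6=12, 6+11=4
a = 9: 9+1=10, 9+5=1, 9+6=2, 9+11=7
a = 11: 11+1=12, 11+5=3, 11+6=4, 11+11=9
Distinct residues collected: {1, 2, 3, 4, 7, 8, 9, 10, 11, 12}
|A + B| = 10 (out of 13 total residues).

A + B = {1, 2, 3, 4, 7, 8, 9, 10, 11, 12}


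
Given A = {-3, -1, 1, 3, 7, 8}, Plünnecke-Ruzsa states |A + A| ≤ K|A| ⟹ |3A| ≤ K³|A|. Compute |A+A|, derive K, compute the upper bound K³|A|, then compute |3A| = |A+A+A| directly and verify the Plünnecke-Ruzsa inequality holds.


|A| = 6.
Step 1: Compute A + A by enumerating all 36 pairs.
A + A = {-6, -4, -2, 0, 2, 4, 5, 6, 7, 8, 9, 10, 11, 14, 15, 16}, so |A + A| = 16.
Step 2: Doubling constant K = |A + A|/|A| = 16/6 = 16/6 ≈ 2.6667.
Step 3: Plünnecke-Ruzsa gives |3A| ≤ K³·|A| = (2.6667)³ · 6 ≈ 113.7778.
Step 4: Compute 3A = A + A + A directly by enumerating all triples (a,b,c) ∈ A³; |3A| = 28.
Step 5: Check 28 ≤ 113.7778? Yes ✓.

K = 16/6, Plünnecke-Ruzsa bound K³|A| ≈ 113.7778, |3A| = 28, inequality holds.


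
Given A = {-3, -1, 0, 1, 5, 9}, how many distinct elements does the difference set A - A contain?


A - A = {a - a' : a, a' ∈ A}; |A| = 6.
Bounds: 2|A|-1 ≤ |A - A| ≤ |A|² - |A| + 1, i.e. 11 ≤ |A - A| ≤ 31.
Note: 0 ∈ A - A always (from a - a). The set is symmetric: if d ∈ A - A then -d ∈ A - A.
Enumerate nonzero differences d = a - a' with a > a' (then include -d):
Positive differences: {1, 2, 3, 4, 5, 6, 8, 9, 10, 12}
Full difference set: {0} ∪ (positive diffs) ∪ (negative diffs).
|A - A| = 1 + 2·10 = 21 (matches direct enumeration: 21).

|A - A| = 21


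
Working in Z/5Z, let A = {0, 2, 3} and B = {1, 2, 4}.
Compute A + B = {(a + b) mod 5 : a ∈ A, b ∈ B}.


Work in Z/5Z: reduce every sum a + b modulo 5.
Enumerate all 9 pairs:
a = 0: 0+1=1, 0+2=2, 0+4=4
a = 2: 2+1=3, 2+2=4, 2+4=1
a = 3: 3+1=4, 3+2=0, 3+4=2
Distinct residues collected: {0, 1, 2, 3, 4}
|A + B| = 5 (out of 5 total residues).

A + B = {0, 1, 2, 3, 4}


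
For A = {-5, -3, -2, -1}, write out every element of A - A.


A - A = {a - a' : a, a' ∈ A}.
Compute a - a' for each ordered pair (a, a'):
a = -5: -5--5=0, -5--3=-2, -5--2=-3, -5--1=-4
a = -3: -3--5=2, -3--3=0, -3--2=-1, -3--1=-2
a = -2: -2--5=3, -2--3=1, -2--2=0, -2--1=-1
a = -1: -1--5=4, -1--3=2, -1--2=1, -1--1=0
Collecting distinct values (and noting 0 appears from a-a):
A - A = {-4, -3, -2, -1, 0, 1, 2, 3, 4}
|A - A| = 9

A - A = {-4, -3, -2, -1, 0, 1, 2, 3, 4}


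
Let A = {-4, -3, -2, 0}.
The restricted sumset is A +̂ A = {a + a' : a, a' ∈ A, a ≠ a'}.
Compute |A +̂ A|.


Restricted sumset: A +̂ A = {a + a' : a ∈ A, a' ∈ A, a ≠ a'}.
Equivalently, take A + A and drop any sum 2a that is achievable ONLY as a + a for a ∈ A (i.e. sums representable only with equal summands).
Enumerate pairs (a, a') with a < a' (symmetric, so each unordered pair gives one sum; this covers all a ≠ a'):
  -4 + -3 = -7
  -4 + -2 = -6
  -4 + 0 = -4
  -3 + -2 = -5
  -3 + 0 = -3
  -2 + 0 = -2
Collected distinct sums: {-7, -6, -5, -4, -3, -2}
|A +̂ A| = 6
(Reference bound: |A +̂ A| ≥ 2|A| - 3 for |A| ≥ 2, with |A| = 4 giving ≥ 5.)

|A +̂ A| = 6


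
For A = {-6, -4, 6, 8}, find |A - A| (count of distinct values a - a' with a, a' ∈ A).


A - A = {a - a' : a, a' ∈ A}; |A| = 4.
Bounds: 2|A|-1 ≤ |A - A| ≤ |A|² - |A| + 1, i.e. 7 ≤ |A - A| ≤ 13.
Note: 0 ∈ A - A always (from a - a). The set is symmetric: if d ∈ A - A then -d ∈ A - A.
Enumerate nonzero differences d = a - a' with a > a' (then include -d):
Positive differences: {2, 10, 12, 14}
Full difference set: {0} ∪ (positive diffs) ∪ (negative diffs).
|A - A| = 1 + 2·4 = 9 (matches direct enumeration: 9).

|A - A| = 9


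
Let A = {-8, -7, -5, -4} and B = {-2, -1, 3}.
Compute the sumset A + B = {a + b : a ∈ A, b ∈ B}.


A + B = {a + b : a ∈ A, b ∈ B}.
Enumerate all |A|·|B| = 4·3 = 12 pairs (a, b) and collect distinct sums.
a = -8: -8+-2=-10, -8+-1=-9, -8+3=-5
a = -7: -7+-2=-9, -7+-1=-8, -7+3=-4
a = -5: -5+-2=-7, -5+-1=-6, -5+3=-2
a = -4: -4+-2=-6, -4+-1=-5, -4+3=-1
Collecting distinct sums: A + B = {-10, -9, -8, -7, -6, -5, -4, -2, -1}
|A + B| = 9

A + B = {-10, -9, -8, -7, -6, -5, -4, -2, -1}


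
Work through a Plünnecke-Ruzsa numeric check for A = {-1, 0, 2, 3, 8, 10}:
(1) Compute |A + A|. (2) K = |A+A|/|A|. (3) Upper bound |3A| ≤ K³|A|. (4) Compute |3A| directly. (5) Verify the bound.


|A| = 6.
Step 1: Compute A + A by enumerating all 36 pairs.
A + A = {-2, -1, 0, 1, 2, 3, 4, 5, 6, 7, 8, 9, 10, 11, 12, 13, 16, 18, 20}, so |A + A| = 19.
Step 2: Doubling constant K = |A + A|/|A| = 19/6 = 19/6 ≈ 3.1667.
Step 3: Plünnecke-Ruzsa gives |3A| ≤ K³·|A| = (3.1667)³ · 6 ≈ 190.5278.
Step 4: Compute 3A = A + A + A directly by enumerating all triples (a,b,c) ∈ A³; |3A| = 31.
Step 5: Check 31 ≤ 190.5278? Yes ✓.

K = 19/6, Plünnecke-Ruzsa bound K³|A| ≈ 190.5278, |3A| = 31, inequality holds.


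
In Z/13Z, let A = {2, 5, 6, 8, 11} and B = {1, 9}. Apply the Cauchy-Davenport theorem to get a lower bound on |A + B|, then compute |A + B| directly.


Cauchy-Davenport: |A + B| ≥ min(p, |A| + |B| - 1) for A, B nonempty in Z/pZ.
|A| = 5, |B| = 2, p = 13.
CD lower bound = min(13, 5 + 2 - 1) = min(13, 6) = 6.
Compute A + B mod 13 directly:
a = 2: 2+1=3, 2+9=11
a = 5: 5+1=6, 5+9=1
a = 6: 6+1=7, 6+9=2
a = 8: 8+1=9, 8+9=4
a = 11: 11+1=12, 11+9=7
A + B = {1, 2, 3, 4, 6, 7, 9, 11, 12}, so |A + B| = 9.
Verify: 9 ≥ 6? Yes ✓.

CD lower bound = 6, actual |A + B| = 9.


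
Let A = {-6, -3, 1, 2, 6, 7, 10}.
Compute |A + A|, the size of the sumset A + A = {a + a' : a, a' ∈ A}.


A + A = {a + a' : a, a' ∈ A}; |A| = 7.
General bounds: 2|A| - 1 ≤ |A + A| ≤ |A|(|A|+1)/2, i.e. 13 ≤ |A + A| ≤ 28.
Lower bound 2|A|-1 is attained iff A is an arithmetic progression.
Enumerate sums a + a' for a ≤ a' (symmetric, so this suffices):
a = -6: -6+-6=-12, -6+-3=-9, -6+1=-5, -6+2=-4, -6+6=0, -6+7=1, -6+10=4
a = -3: -3+-3=-6, -3+1=-2, -3+2=-1, -3+6=3, -3+7=4, -3+10=7
a = 1: 1+1=2, 1+2=3, 1+6=7, 1+7=8, 1+10=11
a = 2: 2+2=4, 2+6=8, 2+7=9, 2+10=12
a = 6: 6+6=12, 6+7=13, 6+10=16
a = 7: 7+7=14, 7+10=17
a = 10: 10+10=20
Distinct sums: {-12, -9, -6, -5, -4, -2, -1, 0, 1, 2, 3, 4, 7, 8, 9, 11, 12, 13, 14, 16, 17, 20}
|A + A| = 22

|A + A| = 22


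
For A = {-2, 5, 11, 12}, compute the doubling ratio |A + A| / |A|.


|A| = 4.
Compute A + A by enumerating all 16 pairs.
A + A = {-4, 3, 9, 10, 16, 17, 22, 23, 24}, so |A + A| = 9.
K = |A + A| / |A| = 9/4 (already in lowest terms) ≈ 2.2500.
Reference: AP of size 4 gives K = 7/4 ≈ 1.7500; a fully generic set of size 4 gives K ≈ 2.5000.

|A| = 4, |A + A| = 9, K = 9/4.


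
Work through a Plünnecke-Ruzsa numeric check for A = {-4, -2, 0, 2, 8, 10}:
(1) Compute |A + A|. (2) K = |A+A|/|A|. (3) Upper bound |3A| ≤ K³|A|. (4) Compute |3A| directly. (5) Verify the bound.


|A| = 6.
Step 1: Compute A + A by enumerating all 36 pairs.
A + A = {-8, -6, -4, -2, 0, 2, 4, 6, 8, 10, 12, 16, 18, 20}, so |A + A| = 14.
Step 2: Doubling constant K = |A + A|/|A| = 14/6 = 14/6 ≈ 2.3333.
Step 3: Plünnecke-Ruzsa gives |3A| ≤ K³·|A| = (2.3333)³ · 6 ≈ 76.2222.
Step 4: Compute 3A = A + A + A directly by enumerating all triples (a,b,c) ∈ A³; |3A| = 22.
Step 5: Check 22 ≤ 76.2222? Yes ✓.

K = 14/6, Plünnecke-Ruzsa bound K³|A| ≈ 76.2222, |3A| = 22, inequality holds.


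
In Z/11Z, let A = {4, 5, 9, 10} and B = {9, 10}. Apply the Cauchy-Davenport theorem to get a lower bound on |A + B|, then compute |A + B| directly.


Cauchy-Davenport: |A + B| ≥ min(p, |A| + |B| - 1) for A, B nonempty in Z/pZ.
|A| = 4, |B| = 2, p = 11.
CD lower bound = min(11, 4 + 2 - 1) = min(11, 5) = 5.
Compute A + B mod 11 directly:
a = 4: 4+9=2, 4+10=3
a = 5: 5+9=3, 5+10=4
a = 9: 9+9=7, 9+10=8
a = 10: 10+9=8, 10+10=9
A + B = {2, 3, 4, 7, 8, 9}, so |A + B| = 6.
Verify: 6 ≥ 5? Yes ✓.

CD lower bound = 5, actual |A + B| = 6.


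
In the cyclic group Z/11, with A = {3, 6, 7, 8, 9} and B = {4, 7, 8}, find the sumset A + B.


Work in Z/11Z: reduce every sum a + b modulo 11.
Enumerate all 15 pairs:
a = 3: 3+4=7, 3+7=10, 3+8=0
a = 6: 6+4=10, 6+7=2, 6+8=3
a = 7: 7+4=0, 7+7=3, 7+8=4
a = 8: 8+4=1, 8+7=4, 8+8=5
a = 9: 9+4=2, 9+7=5, 9+8=6
Distinct residues collected: {0, 1, 2, 3, 4, 5, 6, 7, 10}
|A + B| = 9 (out of 11 total residues).

A + B = {0, 1, 2, 3, 4, 5, 6, 7, 10}


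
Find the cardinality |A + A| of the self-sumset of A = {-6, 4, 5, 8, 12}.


A + A = {a + a' : a, a' ∈ A}; |A| = 5.
General bounds: 2|A| - 1 ≤ |A + A| ≤ |A|(|A|+1)/2, i.e. 9 ≤ |A + A| ≤ 15.
Lower bound 2|A|-1 is attained iff A is an arithmetic progression.
Enumerate sums a + a' for a ≤ a' (symmetric, so this suffices):
a = -6: -6+-6=-12, -6+4=-2, -6+5=-1, -6+8=2, -6+12=6
a = 4: 4+4=8, 4+5=9, 4+8=12, 4+12=16
a = 5: 5+5=10, 5+8=13, 5+12=17
a = 8: 8+8=16, 8+12=20
a = 12: 12+12=24
Distinct sums: {-12, -2, -1, 2, 6, 8, 9, 10, 12, 13, 16, 17, 20, 24}
|A + A| = 14

|A + A| = 14


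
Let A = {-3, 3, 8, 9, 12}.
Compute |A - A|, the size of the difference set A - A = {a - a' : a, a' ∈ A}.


A - A = {a - a' : a, a' ∈ A}; |A| = 5.
Bounds: 2|A|-1 ≤ |A - A| ≤ |A|² - |A| + 1, i.e. 9 ≤ |A - A| ≤ 21.
Note: 0 ∈ A - A always (from a - a). The set is symmetric: if d ∈ A - A then -d ∈ A - A.
Enumerate nonzero differences d = a - a' with a > a' (then include -d):
Positive differences: {1, 3, 4, 5, 6, 9, 11, 12, 15}
Full difference set: {0} ∪ (positive diffs) ∪ (negative diffs).
|A - A| = 1 + 2·9 = 19 (matches direct enumeration: 19).

|A - A| = 19


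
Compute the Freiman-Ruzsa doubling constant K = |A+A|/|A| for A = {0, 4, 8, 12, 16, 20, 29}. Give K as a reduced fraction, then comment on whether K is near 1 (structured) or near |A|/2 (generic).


|A| = 7.
Compute A + A by enumerating all 49 pairs.
A + A = {0, 4, 8, 12, 16, 20, 24, 28, 29, 32, 33, 36, 37, 40, 41, 45, 49, 58}, so |A + A| = 18.
K = |A + A| / |A| = 18/7 (already in lowest terms) ≈ 2.5714.
Reference: AP of size 7 gives K = 13/7 ≈ 1.8571; a fully generic set of size 7 gives K ≈ 4.0000.

|A| = 7, |A + A| = 18, K = 18/7.


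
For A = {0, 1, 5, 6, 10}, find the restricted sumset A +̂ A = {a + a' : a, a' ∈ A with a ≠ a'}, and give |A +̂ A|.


Restricted sumset: A +̂ A = {a + a' : a ∈ A, a' ∈ A, a ≠ a'}.
Equivalently, take A + A and drop any sum 2a that is achievable ONLY as a + a for a ∈ A (i.e. sums representable only with equal summands).
Enumerate pairs (a, a') with a < a' (symmetric, so each unordered pair gives one sum; this covers all a ≠ a'):
  0 + 1 = 1
  0 + 5 = 5
  0 + 6 = 6
  0 + 10 = 10
  1 + 5 = 6
  1 + 6 = 7
  1 + 10 = 11
  5 + 6 = 11
  5 + 10 = 15
  6 + 10 = 16
Collected distinct sums: {1, 5, 6, 7, 10, 11, 15, 16}
|A +̂ A| = 8
(Reference bound: |A +̂ A| ≥ 2|A| - 3 for |A| ≥ 2, with |A| = 5 giving ≥ 7.)

|A +̂ A| = 8


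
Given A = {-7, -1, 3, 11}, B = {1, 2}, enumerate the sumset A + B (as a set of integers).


A + B = {a + b : a ∈ A, b ∈ B}.
Enumerate all |A|·|B| = 4·2 = 8 pairs (a, b) and collect distinct sums.
a = -7: -7+1=-6, -7+2=-5
a = -1: -1+1=0, -1+2=1
a = 3: 3+1=4, 3+2=5
a = 11: 11+1=12, 11+2=13
Collecting distinct sums: A + B = {-6, -5, 0, 1, 4, 5, 12, 13}
|A + B| = 8

A + B = {-6, -5, 0, 1, 4, 5, 12, 13}


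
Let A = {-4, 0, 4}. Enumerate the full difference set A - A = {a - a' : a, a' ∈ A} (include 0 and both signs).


A - A = {a - a' : a, a' ∈ A}.
Compute a - a' for each ordered pair (a, a'):
a = -4: -4--4=0, -4-0=-4, -4-4=-8
a = 0: 0--4=4, 0-0=0, 0-4=-4
a = 4: 4--4=8, 4-0=4, 4-4=0
Collecting distinct values (and noting 0 appears from a-a):
A - A = {-8, -4, 0, 4, 8}
|A - A| = 5

A - A = {-8, -4, 0, 4, 8}


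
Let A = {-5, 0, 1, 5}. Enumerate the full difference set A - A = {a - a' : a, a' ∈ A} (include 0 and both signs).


A - A = {a - a' : a, a' ∈ A}.
Compute a - a' for each ordered pair (a, a'):
a = -5: -5--5=0, -5-0=-5, -5-1=-6, -5-5=-10
a = 0: 0--5=5, 0-0=0, 0-1=-1, 0-5=-5
a = 1: 1--5=6, 1-0=1, 1-1=0, 1-5=-4
a = 5: 5--5=10, 5-0=5, 5-1=4, 5-5=0
Collecting distinct values (and noting 0 appears from a-a):
A - A = {-10, -6, -5, -4, -1, 0, 1, 4, 5, 6, 10}
|A - A| = 11

A - A = {-10, -6, -5, -4, -1, 0, 1, 4, 5, 6, 10}


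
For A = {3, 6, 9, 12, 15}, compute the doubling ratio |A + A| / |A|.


|A| = 5.
Compute A + A by enumerating all 25 pairs.
A + A = {6, 9, 12, 15, 18, 21, 24, 27, 30}, so |A + A| = 9.
K = |A + A| / |A| = 9/5 (already in lowest terms) ≈ 1.8000.
Reference: AP of size 5 gives K = 9/5 ≈ 1.8000; a fully generic set of size 5 gives K ≈ 3.0000.

|A| = 5, |A + A| = 9, K = 9/5.


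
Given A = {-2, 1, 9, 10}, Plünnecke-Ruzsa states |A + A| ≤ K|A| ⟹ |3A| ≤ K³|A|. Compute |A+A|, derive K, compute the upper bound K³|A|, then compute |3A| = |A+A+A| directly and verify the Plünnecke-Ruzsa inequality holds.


|A| = 4.
Step 1: Compute A + A by enumerating all 16 pairs.
A + A = {-4, -1, 2, 7, 8, 10, 11, 18, 19, 20}, so |A + A| = 10.
Step 2: Doubling constant K = |A + A|/|A| = 10/4 = 10/4 ≈ 2.5000.
Step 3: Plünnecke-Ruzsa gives |3A| ≤ K³·|A| = (2.5000)³ · 4 ≈ 62.5000.
Step 4: Compute 3A = A + A + A directly by enumerating all triples (a,b,c) ∈ A³; |3A| = 20.
Step 5: Check 20 ≤ 62.5000? Yes ✓.

K = 10/4, Plünnecke-Ruzsa bound K³|A| ≈ 62.5000, |3A| = 20, inequality holds.


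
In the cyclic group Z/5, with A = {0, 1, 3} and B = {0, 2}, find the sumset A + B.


Work in Z/5Z: reduce every sum a + b modulo 5.
Enumerate all 6 pairs:
a = 0: 0+0=0, 0+2=2
a = 1: 1+0=1, 1+2=3
a = 3: 3+0=3, 3+2=0
Distinct residues collected: {0, 1, 2, 3}
|A + B| = 4 (out of 5 total residues).

A + B = {0, 1, 2, 3}


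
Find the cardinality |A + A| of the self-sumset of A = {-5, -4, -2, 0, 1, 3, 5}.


A + A = {a + a' : a, a' ∈ A}; |A| = 7.
General bounds: 2|A| - 1 ≤ |A + A| ≤ |A|(|A|+1)/2, i.e. 13 ≤ |A + A| ≤ 28.
Lower bound 2|A|-1 is attained iff A is an arithmetic progression.
Enumerate sums a + a' for a ≤ a' (symmetric, so this suffices):
a = -5: -5+-5=-10, -5+-4=-9, -5+-2=-7, -5+0=-5, -5+1=-4, -5+3=-2, -5+5=0
a = -4: -4+-4=-8, -4+-2=-6, -4+0=-4, -4+1=-3, -4+3=-1, -4+5=1
a = -2: -2+-2=-4, -2+0=-2, -2+1=-1, -2+3=1, -2+5=3
a = 0: 0+0=0, 0+1=1, 0+3=3, 0+5=5
a = 1: 1+1=2, 1+3=4, 1+5=6
a = 3: 3+3=6, 3+5=8
a = 5: 5+5=10
Distinct sums: {-10, -9, -8, -7, -6, -5, -4, -3, -2, -1, 0, 1, 2, 3, 4, 5, 6, 8, 10}
|A + A| = 19

|A + A| = 19


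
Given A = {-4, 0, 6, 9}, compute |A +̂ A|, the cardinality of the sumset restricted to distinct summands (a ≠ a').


Restricted sumset: A +̂ A = {a + a' : a ∈ A, a' ∈ A, a ≠ a'}.
Equivalently, take A + A and drop any sum 2a that is achievable ONLY as a + a for a ∈ A (i.e. sums representable only with equal summands).
Enumerate pairs (a, a') with a < a' (symmetric, so each unordered pair gives one sum; this covers all a ≠ a'):
  -4 + 0 = -4
  -4 + 6 = 2
  -4 + 9 = 5
  0 + 6 = 6
  0 + 9 = 9
  6 + 9 = 15
Collected distinct sums: {-4, 2, 5, 6, 9, 15}
|A +̂ A| = 6
(Reference bound: |A +̂ A| ≥ 2|A| - 3 for |A| ≥ 2, with |A| = 4 giving ≥ 5.)

|A +̂ A| = 6


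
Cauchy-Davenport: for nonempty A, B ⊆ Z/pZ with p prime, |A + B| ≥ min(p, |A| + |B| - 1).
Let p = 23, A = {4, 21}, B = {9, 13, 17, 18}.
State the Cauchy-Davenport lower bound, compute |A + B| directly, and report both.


Cauchy-Davenport: |A + B| ≥ min(p, |A| + |B| - 1) for A, B nonempty in Z/pZ.
|A| = 2, |B| = 4, p = 23.
CD lower bound = min(23, 2 + 4 - 1) = min(23, 5) = 5.
Compute A + B mod 23 directly:
a = 4: 4+9=13, 4+13=17, 4+17=21, 4+18=22
a = 21: 21+9=7, 21+13=11, 21+17=15, 21+18=16
A + B = {7, 11, 13, 15, 16, 17, 21, 22}, so |A + B| = 8.
Verify: 8 ≥ 5? Yes ✓.

CD lower bound = 5, actual |A + B| = 8.


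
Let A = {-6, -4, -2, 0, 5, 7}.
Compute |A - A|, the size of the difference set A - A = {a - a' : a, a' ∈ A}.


A - A = {a - a' : a, a' ∈ A}; |A| = 6.
Bounds: 2|A|-1 ≤ |A - A| ≤ |A|² - |A| + 1, i.e. 11 ≤ |A - A| ≤ 31.
Note: 0 ∈ A - A always (from a - a). The set is symmetric: if d ∈ A - A then -d ∈ A - A.
Enumerate nonzero differences d = a - a' with a > a' (then include -d):
Positive differences: {2, 4, 5, 6, 7, 9, 11, 13}
Full difference set: {0} ∪ (positive diffs) ∪ (negative diffs).
|A - A| = 1 + 2·8 = 17 (matches direct enumeration: 17).

|A - A| = 17


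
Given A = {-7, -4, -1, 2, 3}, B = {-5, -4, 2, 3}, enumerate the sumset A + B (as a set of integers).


A + B = {a + b : a ∈ A, b ∈ B}.
Enumerate all |A|·|B| = 5·4 = 20 pairs (a, b) and collect distinct sums.
a = -7: -7+-5=-12, -7+-4=-11, -7+2=-5, -7+3=-4
a = -4: -4+-5=-9, -4+-4=-8, -4+2=-2, -4+3=-1
a = -1: -1+-5=-6, -1+-4=-5, -1+2=1, -1+3=2
a = 2: 2+-5=-3, 2+-4=-2, 2+2=4, 2+3=5
a = 3: 3+-5=-2, 3+-4=-1, 3+2=5, 3+3=6
Collecting distinct sums: A + B = {-12, -11, -9, -8, -6, -5, -4, -3, -2, -1, 1, 2, 4, 5, 6}
|A + B| = 15

A + B = {-12, -11, -9, -8, -6, -5, -4, -3, -2, -1, 1, 2, 4, 5, 6}


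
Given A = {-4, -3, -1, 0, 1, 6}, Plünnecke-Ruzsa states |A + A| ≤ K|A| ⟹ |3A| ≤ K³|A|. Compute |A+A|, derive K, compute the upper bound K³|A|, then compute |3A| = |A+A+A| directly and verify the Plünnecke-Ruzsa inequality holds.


|A| = 6.
Step 1: Compute A + A by enumerating all 36 pairs.
A + A = {-8, -7, -6, -5, -4, -3, -2, -1, 0, 1, 2, 3, 5, 6, 7, 12}, so |A + A| = 16.
Step 2: Doubling constant K = |A + A|/|A| = 16/6 = 16/6 ≈ 2.6667.
Step 3: Plünnecke-Ruzsa gives |3A| ≤ K³·|A| = (2.6667)³ · 6 ≈ 113.7778.
Step 4: Compute 3A = A + A + A directly by enumerating all triples (a,b,c) ∈ A³; |3A| = 26.
Step 5: Check 26 ≤ 113.7778? Yes ✓.

K = 16/6, Plünnecke-Ruzsa bound K³|A| ≈ 113.7778, |3A| = 26, inequality holds.


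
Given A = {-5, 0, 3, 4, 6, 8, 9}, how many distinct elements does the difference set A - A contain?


A - A = {a - a' : a, a' ∈ A}; |A| = 7.
Bounds: 2|A|-1 ≤ |A - A| ≤ |A|² - |A| + 1, i.e. 13 ≤ |A - A| ≤ 43.
Note: 0 ∈ A - A always (from a - a). The set is symmetric: if d ∈ A - A then -d ∈ A - A.
Enumerate nonzero differences d = a - a' with a > a' (then include -d):
Positive differences: {1, 2, 3, 4, 5, 6, 8, 9, 11, 13, 14}
Full difference set: {0} ∪ (positive diffs) ∪ (negative diffs).
|A - A| = 1 + 2·11 = 23 (matches direct enumeration: 23).

|A - A| = 23


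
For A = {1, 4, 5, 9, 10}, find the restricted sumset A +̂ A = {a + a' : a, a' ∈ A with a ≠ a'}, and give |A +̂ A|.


Restricted sumset: A +̂ A = {a + a' : a ∈ A, a' ∈ A, a ≠ a'}.
Equivalently, take A + A and drop any sum 2a that is achievable ONLY as a + a for a ∈ A (i.e. sums representable only with equal summands).
Enumerate pairs (a, a') with a < a' (symmetric, so each unordered pair gives one sum; this covers all a ≠ a'):
  1 + 4 = 5
  1 + 5 = 6
  1 + 9 = 10
  1 + 10 = 11
  4 + 5 = 9
  4 + 9 = 13
  4 + 10 = 14
  5 + 9 = 14
  5 + 10 = 15
  9 + 10 = 19
Collected distinct sums: {5, 6, 9, 10, 11, 13, 14, 15, 19}
|A +̂ A| = 9
(Reference bound: |A +̂ A| ≥ 2|A| - 3 for |A| ≥ 2, with |A| = 5 giving ≥ 7.)

|A +̂ A| = 9


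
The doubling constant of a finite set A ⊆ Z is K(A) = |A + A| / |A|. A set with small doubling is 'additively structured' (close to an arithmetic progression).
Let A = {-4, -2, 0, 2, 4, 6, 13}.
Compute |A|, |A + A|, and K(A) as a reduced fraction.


|A| = 7.
Compute A + A by enumerating all 49 pairs.
A + A = {-8, -6, -4, -2, 0, 2, 4, 6, 8, 9, 10, 11, 12, 13, 15, 17, 19, 26}, so |A + A| = 18.
K = |A + A| / |A| = 18/7 (already in lowest terms) ≈ 2.5714.
Reference: AP of size 7 gives K = 13/7 ≈ 1.8571; a fully generic set of size 7 gives K ≈ 4.0000.

|A| = 7, |A + A| = 18, K = 18/7.


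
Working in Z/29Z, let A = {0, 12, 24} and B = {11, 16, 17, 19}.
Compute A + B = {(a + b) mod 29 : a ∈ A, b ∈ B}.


Work in Z/29Z: reduce every sum a + b modulo 29.
Enumerate all 12 pairs:
a = 0: 0+11=11, 0+16=16, 0+17=17, 0+19=19
a = 12: 12+11=23, 12+16=28, 12+17=0, 12+19=2
a = 24: 24+11=6, 24+16=11, 24+17=12, 24+19=14
Distinct residues collected: {0, 2, 6, 11, 12, 14, 16, 17, 19, 23, 28}
|A + B| = 11 (out of 29 total residues).

A + B = {0, 2, 6, 11, 12, 14, 16, 17, 19, 23, 28}


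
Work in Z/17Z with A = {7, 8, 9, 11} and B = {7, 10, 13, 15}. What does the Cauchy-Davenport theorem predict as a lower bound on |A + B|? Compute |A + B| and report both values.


Cauchy-Davenport: |A + B| ≥ min(p, |A| + |B| - 1) for A, B nonempty in Z/pZ.
|A| = 4, |B| = 4, p = 17.
CD lower bound = min(17, 4 + 4 - 1) = min(17, 7) = 7.
Compute A + B mod 17 directly:
a = 7: 7+7=14, 7+10=0, 7+13=3, 7+15=5
a = 8: 8+7=15, 8+10=1, 8+13=4, 8+15=6
a = 9: 9+7=16, 9+10=2, 9+13=5, 9+15=7
a = 11: 11+7=1, 11+10=4, 11+13=7, 11+15=9
A + B = {0, 1, 2, 3, 4, 5, 6, 7, 9, 14, 15, 16}, so |A + B| = 12.
Verify: 12 ≥ 7? Yes ✓.

CD lower bound = 7, actual |A + B| = 12.


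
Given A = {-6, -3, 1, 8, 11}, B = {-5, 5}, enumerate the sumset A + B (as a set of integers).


A + B = {a + b : a ∈ A, b ∈ B}.
Enumerate all |A|·|B| = 5·2 = 10 pairs (a, b) and collect distinct sums.
a = -6: -6+-5=-11, -6+5=-1
a = -3: -3+-5=-8, -3+5=2
a = 1: 1+-5=-4, 1+5=6
a = 8: 8+-5=3, 8+5=13
a = 11: 11+-5=6, 11+5=16
Collecting distinct sums: A + B = {-11, -8, -4, -1, 2, 3, 6, 13, 16}
|A + B| = 9

A + B = {-11, -8, -4, -1, 2, 3, 6, 13, 16}


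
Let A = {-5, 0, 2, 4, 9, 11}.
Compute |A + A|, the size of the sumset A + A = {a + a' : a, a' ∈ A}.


A + A = {a + a' : a, a' ∈ A}; |A| = 6.
General bounds: 2|A| - 1 ≤ |A + A| ≤ |A|(|A|+1)/2, i.e. 11 ≤ |A + A| ≤ 21.
Lower bound 2|A|-1 is attained iff A is an arithmetic progression.
Enumerate sums a + a' for a ≤ a' (symmetric, so this suffices):
a = -5: -5+-5=-10, -5+0=-5, -5+2=-3, -5+4=-1, -5+9=4, -5+11=6
a = 0: 0+0=0, 0+2=2, 0+4=4, 0+9=9, 0+11=11
a = 2: 2+2=4, 2+4=6, 2+9=11, 2+11=13
a = 4: 4+4=8, 4+9=13, 4+11=15
a = 9: 9+9=18, 9+11=20
a = 11: 11+11=22
Distinct sums: {-10, -5, -3, -1, 0, 2, 4, 6, 8, 9, 11, 13, 15, 18, 20, 22}
|A + A| = 16

|A + A| = 16


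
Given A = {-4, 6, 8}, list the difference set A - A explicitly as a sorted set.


A - A = {a - a' : a, a' ∈ A}.
Compute a - a' for each ordered pair (a, a'):
a = -4: -4--4=0, -4-6=-10, -4-8=-12
a = 6: 6--4=10, 6-6=0, 6-8=-2
a = 8: 8--4=12, 8-6=2, 8-8=0
Collecting distinct values (and noting 0 appears from a-a):
A - A = {-12, -10, -2, 0, 2, 10, 12}
|A - A| = 7

A - A = {-12, -10, -2, 0, 2, 10, 12}


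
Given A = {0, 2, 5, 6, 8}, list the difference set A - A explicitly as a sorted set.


A - A = {a - a' : a, a' ∈ A}.
Compute a - a' for each ordered pair (a, a'):
a = 0: 0-0=0, 0-2=-2, 0-5=-5, 0-6=-6, 0-8=-8
a = 2: 2-0=2, 2-2=0, 2-5=-3, 2-6=-4, 2-8=-6
a = 5: 5-0=5, 5-2=3, 5-5=0, 5-6=-1, 5-8=-3
a = 6: 6-0=6, 6-2=4, 6-5=1, 6-6=0, 6-8=-2
a = 8: 8-0=8, 8-2=6, 8-5=3, 8-6=2, 8-8=0
Collecting distinct values (and noting 0 appears from a-a):
A - A = {-8, -6, -5, -4, -3, -2, -1, 0, 1, 2, 3, 4, 5, 6, 8}
|A - A| = 15

A - A = {-8, -6, -5, -4, -3, -2, -1, 0, 1, 2, 3, 4, 5, 6, 8}


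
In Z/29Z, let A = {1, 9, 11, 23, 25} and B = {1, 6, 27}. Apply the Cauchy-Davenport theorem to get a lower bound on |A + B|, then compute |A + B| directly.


Cauchy-Davenport: |A + B| ≥ min(p, |A| + |B| - 1) for A, B nonempty in Z/pZ.
|A| = 5, |B| = 3, p = 29.
CD lower bound = min(29, 5 + 3 - 1) = min(29, 7) = 7.
Compute A + B mod 29 directly:
a = 1: 1+1=2, 1+6=7, 1+27=28
a = 9: 9+1=10, 9+6=15, 9+27=7
a = 11: 11+1=12, 11+6=17, 11+27=9
a = 23: 23+1=24, 23+6=0, 23+27=21
a = 25: 25+1=26, 25+6=2, 25+27=23
A + B = {0, 2, 7, 9, 10, 12, 15, 17, 21, 23, 24, 26, 28}, so |A + B| = 13.
Verify: 13 ≥ 7? Yes ✓.

CD lower bound = 7, actual |A + B| = 13.


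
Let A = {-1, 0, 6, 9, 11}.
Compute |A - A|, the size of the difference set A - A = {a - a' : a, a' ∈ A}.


A - A = {a - a' : a, a' ∈ A}; |A| = 5.
Bounds: 2|A|-1 ≤ |A - A| ≤ |A|² - |A| + 1, i.e. 9 ≤ |A - A| ≤ 21.
Note: 0 ∈ A - A always (from a - a). The set is symmetric: if d ∈ A - A then -d ∈ A - A.
Enumerate nonzero differences d = a - a' with a > a' (then include -d):
Positive differences: {1, 2, 3, 5, 6, 7, 9, 10, 11, 12}
Full difference set: {0} ∪ (positive diffs) ∪ (negative diffs).
|A - A| = 1 + 2·10 = 21 (matches direct enumeration: 21).

|A - A| = 21


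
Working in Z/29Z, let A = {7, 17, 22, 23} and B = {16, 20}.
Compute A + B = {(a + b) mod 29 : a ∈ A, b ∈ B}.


Work in Z/29Z: reduce every sum a + b modulo 29.
Enumerate all 8 pairs:
a = 7: 7+16=23, 7+20=27
a = 17: 17+16=4, 17+20=8
a = 22: 22+16=9, 22+20=13
a = 23: 23+16=10, 23+20=14
Distinct residues collected: {4, 8, 9, 10, 13, 14, 23, 27}
|A + B| = 8 (out of 29 total residues).

A + B = {4, 8, 9, 10, 13, 14, 23, 27}


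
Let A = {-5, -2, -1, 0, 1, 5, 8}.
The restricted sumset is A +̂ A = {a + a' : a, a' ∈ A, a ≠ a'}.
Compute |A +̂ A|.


Restricted sumset: A +̂ A = {a + a' : a ∈ A, a' ∈ A, a ≠ a'}.
Equivalently, take A + A and drop any sum 2a that is achievable ONLY as a + a for a ∈ A (i.e. sums representable only with equal summands).
Enumerate pairs (a, a') with a < a' (symmetric, so each unordered pair gives one sum; this covers all a ≠ a'):
  -5 + -2 = -7
  -5 + -1 = -6
  -5 + 0 = -5
  -5 + 1 = -4
  -5 + 5 = 0
  -5 + 8 = 3
  -2 + -1 = -3
  -2 + 0 = -2
  -2 + 1 = -1
  -2 + 5 = 3
  -2 + 8 = 6
  -1 + 0 = -1
  -1 + 1 = 0
  -1 + 5 = 4
  -1 + 8 = 7
  0 + 1 = 1
  0 + 5 = 5
  0 + 8 = 8
  1 + 5 = 6
  1 + 8 = 9
  5 + 8 = 13
Collected distinct sums: {-7, -6, -5, -4, -3, -2, -1, 0, 1, 3, 4, 5, 6, 7, 8, 9, 13}
|A +̂ A| = 17
(Reference bound: |A +̂ A| ≥ 2|A| - 3 for |A| ≥ 2, with |A| = 7 giving ≥ 11.)

|A +̂ A| = 17


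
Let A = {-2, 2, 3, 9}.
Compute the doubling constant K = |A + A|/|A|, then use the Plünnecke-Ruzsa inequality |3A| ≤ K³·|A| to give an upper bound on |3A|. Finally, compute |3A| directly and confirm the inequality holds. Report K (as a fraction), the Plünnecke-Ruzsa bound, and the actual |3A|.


|A| = 4.
Step 1: Compute A + A by enumerating all 16 pairs.
A + A = {-4, 0, 1, 4, 5, 6, 7, 11, 12, 18}, so |A + A| = 10.
Step 2: Doubling constant K = |A + A|/|A| = 10/4 = 10/4 ≈ 2.5000.
Step 3: Plünnecke-Ruzsa gives |3A| ≤ K³·|A| = (2.5000)³ · 4 ≈ 62.5000.
Step 4: Compute 3A = A + A + A directly by enumerating all triples (a,b,c) ∈ A³; |3A| = 19.
Step 5: Check 19 ≤ 62.5000? Yes ✓.

K = 10/4, Plünnecke-Ruzsa bound K³|A| ≈ 62.5000, |3A| = 19, inequality holds.


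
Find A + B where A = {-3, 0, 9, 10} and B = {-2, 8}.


A + B = {a + b : a ∈ A, b ∈ B}.
Enumerate all |A|·|B| = 4·2 = 8 pairs (a, b) and collect distinct sums.
a = -3: -3+-2=-5, -3+8=5
a = 0: 0+-2=-2, 0+8=8
a = 9: 9+-2=7, 9+8=17
a = 10: 10+-2=8, 10+8=18
Collecting distinct sums: A + B = {-5, -2, 5, 7, 8, 17, 18}
|A + B| = 7

A + B = {-5, -2, 5, 7, 8, 17, 18}


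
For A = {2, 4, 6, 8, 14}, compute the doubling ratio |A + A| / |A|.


|A| = 5.
Compute A + A by enumerating all 25 pairs.
A + A = {4, 6, 8, 10, 12, 14, 16, 18, 20, 22, 28}, so |A + A| = 11.
K = |A + A| / |A| = 11/5 (already in lowest terms) ≈ 2.2000.
Reference: AP of size 5 gives K = 9/5 ≈ 1.8000; a fully generic set of size 5 gives K ≈ 3.0000.

|A| = 5, |A + A| = 11, K = 11/5.


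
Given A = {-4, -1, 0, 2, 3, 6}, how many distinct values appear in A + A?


A + A = {a + a' : a, a' ∈ A}; |A| = 6.
General bounds: 2|A| - 1 ≤ |A + A| ≤ |A|(|A|+1)/2, i.e. 11 ≤ |A + A| ≤ 21.
Lower bound 2|A|-1 is attained iff A is an arithmetic progression.
Enumerate sums a + a' for a ≤ a' (symmetric, so this suffices):
a = -4: -4+-4=-8, -4+-1=-5, -4+0=-4, -4+2=-2, -4+3=-1, -4+6=2
a = -1: -1+-1=-2, -1+0=-1, -1+2=1, -1+3=2, -1+6=5
a = 0: 0+0=0, 0+2=2, 0+3=3, 0+6=6
a = 2: 2+2=4, 2+3=5, 2+6=8
a = 3: 3+3=6, 3+6=9
a = 6: 6+6=12
Distinct sums: {-8, -5, -4, -2, -1, 0, 1, 2, 3, 4, 5, 6, 8, 9, 12}
|A + A| = 15

|A + A| = 15
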